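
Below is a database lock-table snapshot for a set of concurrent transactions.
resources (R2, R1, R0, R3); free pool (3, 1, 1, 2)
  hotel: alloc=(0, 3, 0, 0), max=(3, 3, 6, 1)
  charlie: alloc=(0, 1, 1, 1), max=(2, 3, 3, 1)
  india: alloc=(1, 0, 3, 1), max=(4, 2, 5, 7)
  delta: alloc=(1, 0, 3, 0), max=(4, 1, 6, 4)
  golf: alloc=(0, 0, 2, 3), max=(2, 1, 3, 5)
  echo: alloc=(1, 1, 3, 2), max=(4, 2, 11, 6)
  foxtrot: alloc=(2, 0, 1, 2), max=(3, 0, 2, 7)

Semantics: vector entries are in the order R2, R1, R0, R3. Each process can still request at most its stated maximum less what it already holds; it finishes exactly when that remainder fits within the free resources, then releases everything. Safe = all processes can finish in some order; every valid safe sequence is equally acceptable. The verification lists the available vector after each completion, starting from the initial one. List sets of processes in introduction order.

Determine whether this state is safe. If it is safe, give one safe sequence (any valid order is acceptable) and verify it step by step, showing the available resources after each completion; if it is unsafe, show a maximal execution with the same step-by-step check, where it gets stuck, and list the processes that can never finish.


SAFE — a valid safe sequence is golf, delta, foxtrot, hotel, india, charlie, echo.
Key observation: the first exact fit in this order is golf — it needs (2, 1, 1, 2) with (3, 1, 1, 2) free, meeting a requested resource to the last unit.
Walking it through:
  pool = (3, 1, 1, 2)
  golf: need (2, 1, 1, 2) fits (3, 1, 1, 2); releases (0, 0, 2, 3), pool now (3, 1, 3, 5)
  delta: need (3, 1, 3, 4) fits (3, 1, 3, 5); releases (1, 0, 3, 0), pool now (4, 1, 6, 5)
  foxtrot: need (1, 0, 1, 5) fits (4, 1, 6, 5); releases (2, 0, 1, 2), pool now (6, 1, 7, 7)
  hotel: need (3, 0, 6, 1) fits (6, 1, 7, 7); releases (0, 3, 0, 0), pool now (6, 4, 7, 7)
  india: need (3, 2, 2, 6) fits (6, 4, 7, 7); releases (1, 0, 3, 1), pool now (7, 4, 10, 8)
  charlie: need (2, 2, 2, 0) fits (7, 4, 10, 8); releases (0, 1, 1, 1), pool now (7, 5, 11, 9)
  echo: need (3, 1, 8, 4) fits (7, 5, 11, 9); releases (1, 1, 3, 2), pool now (8, 6, 14, 11)


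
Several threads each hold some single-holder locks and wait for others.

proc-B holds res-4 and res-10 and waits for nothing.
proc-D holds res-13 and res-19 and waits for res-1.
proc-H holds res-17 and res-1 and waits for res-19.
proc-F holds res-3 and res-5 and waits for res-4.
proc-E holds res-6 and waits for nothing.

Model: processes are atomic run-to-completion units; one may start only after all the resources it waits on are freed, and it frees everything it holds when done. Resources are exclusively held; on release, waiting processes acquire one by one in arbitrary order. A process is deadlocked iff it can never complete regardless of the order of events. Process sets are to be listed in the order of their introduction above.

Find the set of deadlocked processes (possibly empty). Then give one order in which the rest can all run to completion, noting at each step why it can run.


Deadlocked set: proc-D and proc-H.
Key observation: the waits loop around proc-D -> proc-H -> proc-D with no way out; no other process is dragged down with it.
The rest can finish in the order proc-B, proc-F, proc-E.
Verifying each step:
  run proc-B (it waits on nothing); releases res-4 and res-10
  run proc-F (all its waits — res-4 — are resolved); releases res-3 and res-5
  run proc-E (it waits on nothing); releases res-6


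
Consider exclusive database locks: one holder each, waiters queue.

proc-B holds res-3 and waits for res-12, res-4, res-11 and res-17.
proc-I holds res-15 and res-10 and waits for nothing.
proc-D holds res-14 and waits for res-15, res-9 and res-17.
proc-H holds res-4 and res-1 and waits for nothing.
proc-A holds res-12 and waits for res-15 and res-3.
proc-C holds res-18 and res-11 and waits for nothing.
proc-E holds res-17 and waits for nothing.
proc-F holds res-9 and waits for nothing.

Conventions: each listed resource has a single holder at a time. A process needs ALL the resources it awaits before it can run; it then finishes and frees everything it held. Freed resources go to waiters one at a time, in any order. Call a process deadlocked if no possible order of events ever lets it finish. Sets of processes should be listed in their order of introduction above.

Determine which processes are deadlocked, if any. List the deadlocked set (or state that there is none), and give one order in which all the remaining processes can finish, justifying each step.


Deadlocked: proc-B and proc-A.
Key observation: the loop proc-B -> proc-A -> proc-B blocks itself forever; no other process is dragged down with it.
One completion order for the rest: proc-H, proc-F, proc-E, proc-I, proc-D, proc-C.
Check, step by step:
  proc-H: no waits; runs immediately, freeing res-4 and res-1
  proc-F: no waits; runs immediately, freeing res-9
  proc-E: no waits; runs immediately, freeing res-17
  proc-I: no waits; runs immediately, freeing res-15 and res-10
  run proc-D (all its waits — res-15, res-9 and res-17 — are resolved); releases res-14
  proc-C: no waits; runs immediately, freeing res-18 and res-11


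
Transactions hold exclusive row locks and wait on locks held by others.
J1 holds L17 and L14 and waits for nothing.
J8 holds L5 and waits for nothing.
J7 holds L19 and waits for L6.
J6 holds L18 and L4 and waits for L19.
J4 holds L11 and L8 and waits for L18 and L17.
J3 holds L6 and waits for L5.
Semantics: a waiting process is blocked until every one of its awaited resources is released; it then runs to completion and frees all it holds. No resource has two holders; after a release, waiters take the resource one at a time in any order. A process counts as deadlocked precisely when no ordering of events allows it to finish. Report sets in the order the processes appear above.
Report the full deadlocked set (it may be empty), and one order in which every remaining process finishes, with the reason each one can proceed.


No process is deadlocked.
Key observation: no waiting chain loops back on itself — every chain ends at a process that waits on nothing, so everyone eventually runs.
One completion order for the rest: J8, J3, J1, J7, J6, J4.
Check, step by step:
  J8 waits on nothing -> runs at once and releases L5
  J3: everything it awaited (L5) is free; runs, freeing L6
  J1 waits on nothing -> runs at once and releases L17 and L14
  J7: everything it awaited (L6) is free; runs, freeing L19
  J6: everything it awaited (L19) is free; runs, freeing L18 and L4
  J4: everything it awaited (L18 and L17) is free; runs, freeing L11 and L8


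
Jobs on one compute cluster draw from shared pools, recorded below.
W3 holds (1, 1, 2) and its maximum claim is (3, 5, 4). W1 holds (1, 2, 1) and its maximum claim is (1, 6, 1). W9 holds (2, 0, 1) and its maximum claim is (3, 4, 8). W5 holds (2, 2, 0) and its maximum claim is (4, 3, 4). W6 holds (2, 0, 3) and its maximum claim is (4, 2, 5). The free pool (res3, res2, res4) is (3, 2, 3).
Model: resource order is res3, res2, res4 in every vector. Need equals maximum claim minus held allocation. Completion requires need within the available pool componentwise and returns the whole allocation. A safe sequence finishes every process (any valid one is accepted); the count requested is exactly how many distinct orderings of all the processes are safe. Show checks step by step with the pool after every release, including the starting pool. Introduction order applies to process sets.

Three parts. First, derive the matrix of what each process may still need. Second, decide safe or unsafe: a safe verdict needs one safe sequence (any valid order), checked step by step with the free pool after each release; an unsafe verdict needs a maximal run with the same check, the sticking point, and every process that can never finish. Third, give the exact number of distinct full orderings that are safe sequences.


(1) Outstanding need per process (order res3, res2, res4):
  W3: (2, 4, 2)
  W1: (0, 4, 0)
  W9: (1, 4, 7)
  W5: (2, 1, 4)
  W6: (2, 2, 2)
(2) SAFE. One safe sequence: W6, W5, W3, W9, W1.
Key observation: the first exact fit in this order is W6 — it needs (2, 2, 2) with (3, 2, 3) free, meeting a requested resource to the last unit.
Check, step by step:
  pool = (3, 2, 3)
  W6 needs (2, 2, 2) <= (3, 2, 3) -> finishes; pool += (2, 0, 3) = (5, 2, 6)
  W5 needs (2, 1, 4) <= (5, 2, 6) -> finishes; pool += (2, 2, 0) = (7, 4, 6)
  W3 needs (2, 4, 2) <= (7, 4, 6) -> finishes; pool += (1, 1, 2) = (8, 5, 8)
  W9 needs (1, 4, 7) <= (8, 5, 8) -> finishes; pool += (2, 0, 1) = (10, 5, 9)
  W1 needs (0, 4, 0) <= (10, 5, 9) -> finishes; pool += (1, 2, 1) = (11, 7, 10)
(3) The exact count: 4 of the possible complete orderings are safe sequences.


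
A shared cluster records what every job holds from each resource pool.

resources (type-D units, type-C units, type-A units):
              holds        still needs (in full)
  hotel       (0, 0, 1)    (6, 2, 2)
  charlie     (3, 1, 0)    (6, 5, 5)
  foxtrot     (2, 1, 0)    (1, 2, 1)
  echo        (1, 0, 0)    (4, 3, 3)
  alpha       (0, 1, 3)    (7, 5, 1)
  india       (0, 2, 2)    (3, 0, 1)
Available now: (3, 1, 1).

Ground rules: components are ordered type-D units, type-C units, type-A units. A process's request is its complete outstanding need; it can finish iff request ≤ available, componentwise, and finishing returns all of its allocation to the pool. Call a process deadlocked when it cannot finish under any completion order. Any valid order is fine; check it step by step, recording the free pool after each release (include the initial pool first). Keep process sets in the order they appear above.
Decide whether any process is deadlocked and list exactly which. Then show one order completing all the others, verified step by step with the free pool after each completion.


Deadlocked: charlie and alpha.
Key observation: no order helps: past india, foxtrot, echo, hotel, the free pool tops out at (6, 4, 4), below what each blocked process needs in type-C units.
One completion order for the rest: india, foxtrot, echo, hotel. Walking it through:
  pool = (3, 1, 1)
  india: need (3, 0, 1) fits (3, 1, 1); releases (0, 2, 2), pool now (3, 3, 3)
  foxtrot: need (1, 2, 1) fits (3, 3, 3); releases (2, 1, 0), pool now (5, 4, 3)
  echo: need (4, 3, 3) fits (5, 4, 3); releases (1, 0, 0), pool now (6, 4, 3)
  hotel: need (6, 2, 2) fits (6, 4, 3); releases (0, 0, 1), pool now (6, 4, 4)
None of the blocked processes ever fits:
  charlie cannot run: need (6, 5, 5) vs free (6, 4, 4) (insufficient type-C units and type-A units)
  alpha cannot run: need (7, 5, 1) vs free (6, 4, 4) (insufficient type-D units and type-C units)


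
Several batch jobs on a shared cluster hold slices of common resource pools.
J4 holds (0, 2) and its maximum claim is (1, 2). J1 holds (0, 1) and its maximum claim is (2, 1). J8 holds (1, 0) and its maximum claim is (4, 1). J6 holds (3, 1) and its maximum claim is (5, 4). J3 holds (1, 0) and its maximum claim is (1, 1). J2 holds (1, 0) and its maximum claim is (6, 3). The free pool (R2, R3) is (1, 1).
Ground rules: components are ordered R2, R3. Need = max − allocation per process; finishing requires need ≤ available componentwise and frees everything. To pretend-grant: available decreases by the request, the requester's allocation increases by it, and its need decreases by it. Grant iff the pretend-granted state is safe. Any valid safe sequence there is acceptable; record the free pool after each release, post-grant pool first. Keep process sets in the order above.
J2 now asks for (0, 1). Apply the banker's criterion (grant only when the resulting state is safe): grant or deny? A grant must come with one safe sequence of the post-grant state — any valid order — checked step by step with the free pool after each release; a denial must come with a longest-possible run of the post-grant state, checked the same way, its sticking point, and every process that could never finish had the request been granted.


GRANT. The post-grant state is safe; one safe sequence: J4, J3, J1, J6, J2, J8.
Key observation: post-grant, (1, 0) remains, and an order beginning with J4 completes everyone.
Verifying the post-grant state step by step:
  pool = (1, 0)
  J4 needs (1, 0) <= (1, 0) -> finishes; pool += (0, 2) = (1, 2)
  J3 needs (0, 1) <= (1, 2) -> finishes; pool += (1, 0) = (2, 2)
  J1 needs (2, 0) <= (2, 2) -> finishes; pool += (0, 1) = (2, 3)
  J6 needs (2, 3) <= (2, 3) -> finishes; pool += (3, 1) = (5, 4)
  J2 needs (5, 2) <= (5, 4) -> finishes; pool += (1, 1) = (6, 5)
  J8 needs (3, 1) <= (6, 5) -> finishes; pool += (1, 0) = (7, 5)


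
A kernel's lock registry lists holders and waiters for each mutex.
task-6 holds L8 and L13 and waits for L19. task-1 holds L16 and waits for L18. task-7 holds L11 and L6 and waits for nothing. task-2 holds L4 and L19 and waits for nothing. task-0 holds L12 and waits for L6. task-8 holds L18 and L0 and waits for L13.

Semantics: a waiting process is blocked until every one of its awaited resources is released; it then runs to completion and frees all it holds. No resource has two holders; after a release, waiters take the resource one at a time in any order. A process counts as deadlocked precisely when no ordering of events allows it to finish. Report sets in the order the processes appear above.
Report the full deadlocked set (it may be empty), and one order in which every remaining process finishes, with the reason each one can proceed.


No process is deadlocked.
Key observation: although several processes wait, no cycle exists — each chain bottoms out at a free runner.
A valid finishing order for the others: task-7, task-2, task-6, task-8, task-1, task-0.
Check, step by step:
  task-7 waits on nothing -> runs at once and releases L11 and L6
  task-2 waits on nothing -> runs at once and releases L4 and L19
  task-6: everything it awaited (L19) is free; runs, freeing L8 and L13
  task-8: everything it awaited (L13) is free; runs, freeing L18 and L0
  task-1: everything it awaited (L18) is free; runs, freeing L16
  task-0: everything it awaited (L6) is free; runs, freeing L12


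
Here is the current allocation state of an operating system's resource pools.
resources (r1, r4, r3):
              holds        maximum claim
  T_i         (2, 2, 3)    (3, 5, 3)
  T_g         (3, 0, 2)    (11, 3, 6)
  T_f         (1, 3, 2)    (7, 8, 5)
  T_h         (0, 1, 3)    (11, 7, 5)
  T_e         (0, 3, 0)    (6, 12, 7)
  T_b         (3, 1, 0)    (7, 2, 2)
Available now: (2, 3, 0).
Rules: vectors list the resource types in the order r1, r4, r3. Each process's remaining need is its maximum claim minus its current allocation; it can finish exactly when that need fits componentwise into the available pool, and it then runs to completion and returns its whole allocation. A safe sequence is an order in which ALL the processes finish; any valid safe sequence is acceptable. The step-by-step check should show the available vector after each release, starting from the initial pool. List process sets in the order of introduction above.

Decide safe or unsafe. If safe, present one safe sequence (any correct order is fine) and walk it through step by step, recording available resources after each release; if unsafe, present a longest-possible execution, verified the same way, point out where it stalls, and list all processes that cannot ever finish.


SAFE, for example via the order T_i, T_b, T_f, T_g, T_h, T_e.
Key observation: the first exact fit in this order is T_i — it needs (1, 3, 0) with (2, 3, 0) free, meeting a requested resource to the last unit.
Verifying each step:
  pool = (2, 3, 0)
  run T_i (needs (1, 3, 0), free (2, 3, 0)); after release of (2, 2, 3) the pool is (4, 5, 3)
  run T_b (needs (4, 1, 2), free (4, 5, 3)); after release of (3, 1, 0) the pool is (7, 6, 3)
  run T_f (needs (6, 5, 3), free (7, 6, 3)); after release of (1, 3, 2) the pool is (8, 9, 5)
  run T_g (needs (8, 3, 4), free (8, 9, 5)); after release of (3, 0, 2) the pool is (11, 9, 7)
  run T_h (needs (11, 6, 2), free (11, 9, 7)); after release of (0, 1, 3) the pool is (11, 10, 10)
  run T_e (needs (6, 9, 7), free (11, 10, 10)); after release of (0, 3, 0) the pool is (11, 13, 10)


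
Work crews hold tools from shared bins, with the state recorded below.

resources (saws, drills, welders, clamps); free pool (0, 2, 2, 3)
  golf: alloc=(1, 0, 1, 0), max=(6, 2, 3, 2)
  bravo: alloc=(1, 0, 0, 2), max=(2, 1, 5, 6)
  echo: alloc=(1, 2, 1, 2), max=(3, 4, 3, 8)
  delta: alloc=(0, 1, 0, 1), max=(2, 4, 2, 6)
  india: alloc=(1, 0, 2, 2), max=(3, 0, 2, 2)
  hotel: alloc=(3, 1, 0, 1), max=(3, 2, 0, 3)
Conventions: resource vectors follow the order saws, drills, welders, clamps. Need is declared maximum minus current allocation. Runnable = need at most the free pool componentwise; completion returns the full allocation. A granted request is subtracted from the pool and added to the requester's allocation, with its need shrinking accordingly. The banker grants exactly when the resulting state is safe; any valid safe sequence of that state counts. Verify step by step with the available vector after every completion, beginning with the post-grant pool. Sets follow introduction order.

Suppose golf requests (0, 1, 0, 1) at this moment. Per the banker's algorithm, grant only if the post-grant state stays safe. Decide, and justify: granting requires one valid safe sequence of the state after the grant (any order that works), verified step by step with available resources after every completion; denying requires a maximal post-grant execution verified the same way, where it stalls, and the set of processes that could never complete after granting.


DENY: after the grant no complete ordering would exist.
Key observation: after hotel, india the pool peaks at (4, 2, 4, 5), and each blocked process is short somewhere: golf on saws; bravo on welders; echo on clamps; delta on drills.
After a pretend grant, a maximal execution: hotel, india — then nothing else fits. Verifying each step:
  pool = (0, 1, 2, 2)
  hotel needs (0, 1, 0, 2) <= (0, 1, 2, 2) -> finishes; pool += (3, 1, 0, 1) = (3, 2, 2, 3)
  india needs (2, 0, 0, 0) <= (3, 2, 2, 3) -> finishes; pool += (1, 0, 2, 2) = (4, 2, 4, 5)
  golf cannot run: need (5, 1, 2, 1) vs free (4, 2, 4, 5) (insufficient saws)
  bravo cannot run: need (1, 1, 5, 4) vs free (4, 2, 4, 5) (insufficient welders)
  echo cannot run: need (2, 2, 2, 6) vs free (4, 2, 4, 5) (insufficient clamps)
  delta cannot run: need (2, 3, 2, 5) vs free (4, 2, 4, 5) (insufficient drills)
Post-grant, the permanently blocked set is golf, bravo, echo and delta.


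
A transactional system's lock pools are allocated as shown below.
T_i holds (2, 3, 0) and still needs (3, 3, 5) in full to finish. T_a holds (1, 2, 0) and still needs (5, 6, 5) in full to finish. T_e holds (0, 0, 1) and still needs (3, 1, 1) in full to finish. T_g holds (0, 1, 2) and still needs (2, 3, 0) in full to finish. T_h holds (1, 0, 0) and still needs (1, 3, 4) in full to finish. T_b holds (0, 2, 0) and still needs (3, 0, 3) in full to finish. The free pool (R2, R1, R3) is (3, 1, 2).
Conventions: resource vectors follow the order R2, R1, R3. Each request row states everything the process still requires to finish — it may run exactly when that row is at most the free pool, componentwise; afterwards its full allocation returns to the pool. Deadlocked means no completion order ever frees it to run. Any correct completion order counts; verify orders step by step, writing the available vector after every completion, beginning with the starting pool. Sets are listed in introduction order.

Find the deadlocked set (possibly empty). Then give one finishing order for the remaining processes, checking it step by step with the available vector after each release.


Nothing here is deadlocked.
Key observation: T_e can run right away; the returned allocation unlocks the remaining processes in turn.
One completion order for the rest: T_e, T_b, T_g, T_i, T_h, T_a. Walking it through:
  pool = (3, 1, 2)
  T_e: need (3, 1, 1) fits (3, 1, 2); releases (0, 0, 1), pool now (3, 1, 3)
  T_b: need (3, 0, 3) fits (3, 1, 3); releases (0, 2, 0), pool now (3, 3, 3)
  T_g: need (2, 3, 0) fits (3, 3, 3); releases (0, 1, 2), pool now (3, 4, 5)
  T_i: need (3, 3, 5) fits (3, 4, 5); releases (2, 3, 0), pool now (5, 7, 5)
  T_h: need (1, 3, 4) fits (5, 7, 5); releases (1, 0, 0), pool now (6, 7, 5)
  T_a: need (5, 6, 5) fits (6, 7, 5); releases (1, 2, 0), pool now (7, 9, 5)


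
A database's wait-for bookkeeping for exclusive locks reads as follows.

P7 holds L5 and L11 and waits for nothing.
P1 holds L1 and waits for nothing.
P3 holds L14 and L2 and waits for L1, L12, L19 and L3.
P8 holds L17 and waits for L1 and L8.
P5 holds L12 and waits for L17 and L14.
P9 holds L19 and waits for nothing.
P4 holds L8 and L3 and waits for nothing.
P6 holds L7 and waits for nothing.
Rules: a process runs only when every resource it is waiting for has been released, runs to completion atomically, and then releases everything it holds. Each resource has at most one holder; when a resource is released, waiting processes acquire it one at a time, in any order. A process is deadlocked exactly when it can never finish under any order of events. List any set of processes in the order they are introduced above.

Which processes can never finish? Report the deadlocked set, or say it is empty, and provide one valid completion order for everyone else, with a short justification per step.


The deadlocked set is P3 and P5.
Key observation: the wait chain closes on itself along P3 -> P5 -> P3; no other process is dragged down with it.
The rest can finish in the order P1, P4, P8, P7, P6, P9.
Verifying each step:
  P1 waits on nothing -> runs at once and releases L1
  P4 waits on nothing -> runs at once and releases L8 and L3
  P8: everything it awaited (L1 and L8) is free; runs, freeing L17
  P7 waits on nothing -> runs at once and releases L5 and L11
  P6 waits on nothing -> runs at once and releases L7
  P9 waits on nothing -> runs at once and releases L19


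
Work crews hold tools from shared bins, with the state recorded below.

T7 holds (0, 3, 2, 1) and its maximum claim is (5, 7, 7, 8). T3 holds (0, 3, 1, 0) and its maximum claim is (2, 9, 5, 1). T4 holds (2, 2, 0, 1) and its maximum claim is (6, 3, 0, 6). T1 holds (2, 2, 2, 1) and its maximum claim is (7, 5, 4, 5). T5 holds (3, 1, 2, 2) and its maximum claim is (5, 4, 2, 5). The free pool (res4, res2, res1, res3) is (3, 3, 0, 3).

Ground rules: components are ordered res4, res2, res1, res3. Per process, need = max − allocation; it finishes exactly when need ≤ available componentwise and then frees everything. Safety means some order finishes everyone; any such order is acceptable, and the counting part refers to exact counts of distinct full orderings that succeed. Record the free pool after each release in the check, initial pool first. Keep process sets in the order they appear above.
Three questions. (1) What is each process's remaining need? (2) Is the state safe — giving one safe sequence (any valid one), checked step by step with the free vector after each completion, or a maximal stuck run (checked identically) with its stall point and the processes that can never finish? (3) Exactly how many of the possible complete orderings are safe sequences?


(1) Remaining need (order res4, res2, res1, res3):
  T7: (5, 4, 5, 7)
  T3: (2, 6, 4, 1)
  T4: (4, 1, 0, 5)
  T1: (5, 3, 2, 4)
  T5: (2, 3, 0, 3)
(2) The state is SAFE; one workable sequence: T5, T1, T4, T3, T7.
Key observation: the first exact fit in this order is T5 — it needs (2, 3, 0, 3) with (3, 3, 0, 3) free, meeting a requested resource to the last unit.
Check, step by step:
  pool = (3, 3, 0, 3)
  T5 needs (2, 3, 0, 3) <= (3, 3, 0, 3) -> finishes; pool += (3, 1, 2, 2) = (6, 4, 2, 5)
  T1 needs (5, 3, 2, 4) <= (6, 4, 2, 5) -> finishes; pool += (2, 2, 2, 1) = (8, 6, 4, 6)
  T4 needs (4, 1, 0, 5) <= (8, 6, 4, 6) -> finishes; pool += (2, 2, 0, 1) = (10, 8, 4, 7)
  T3 needs (2, 6, 4, 1) <= (10, 8, 4, 7) -> finishes; pool += (0, 3, 1, 0) = (10, 11, 5, 7)
  T7 needs (5, 4, 5, 7) <= (10, 11, 5, 7) -> finishes; pool += (0, 3, 2, 1) = (10, 14, 7, 8)
(3) Exactly 3 of the possible complete orderings are safe sequences.


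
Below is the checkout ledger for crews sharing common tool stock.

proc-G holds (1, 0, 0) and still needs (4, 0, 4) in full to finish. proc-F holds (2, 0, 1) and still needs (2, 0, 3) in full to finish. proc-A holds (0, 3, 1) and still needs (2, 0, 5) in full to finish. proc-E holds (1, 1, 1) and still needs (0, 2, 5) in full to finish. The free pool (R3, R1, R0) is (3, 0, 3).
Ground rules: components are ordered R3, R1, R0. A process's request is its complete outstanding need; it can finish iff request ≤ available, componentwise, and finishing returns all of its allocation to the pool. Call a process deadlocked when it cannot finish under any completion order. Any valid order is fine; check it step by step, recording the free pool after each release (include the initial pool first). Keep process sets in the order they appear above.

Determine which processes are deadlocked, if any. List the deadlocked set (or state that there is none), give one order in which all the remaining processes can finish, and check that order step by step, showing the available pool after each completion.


Deadlocked: proc-A and proc-E.
Key observation: once proc-F, proc-G finish, the pool peaks at (6, 0, 4) — and every remaining process still needs more R0 than that.
The rest can finish in the order proc-F, proc-G. Check, step by step:
  pool = (3, 0, 3)
  proc-F needs (2, 0, 3) <= (3, 0, 3) -> finishes; pool += (2, 0, 1) = (5, 0, 4)
  proc-G needs (4, 0, 4) <= (5, 0, 4) -> finishes; pool += (1, 0, 0) = (6, 0, 4)
The stuck group stays short no matter what:
  proc-A still needs (2, 0, 5) but only (6, 0, 4) is free — short on R0
  proc-E still needs (0, 2, 5) but only (6, 0, 4) is free — short on R1 and R0


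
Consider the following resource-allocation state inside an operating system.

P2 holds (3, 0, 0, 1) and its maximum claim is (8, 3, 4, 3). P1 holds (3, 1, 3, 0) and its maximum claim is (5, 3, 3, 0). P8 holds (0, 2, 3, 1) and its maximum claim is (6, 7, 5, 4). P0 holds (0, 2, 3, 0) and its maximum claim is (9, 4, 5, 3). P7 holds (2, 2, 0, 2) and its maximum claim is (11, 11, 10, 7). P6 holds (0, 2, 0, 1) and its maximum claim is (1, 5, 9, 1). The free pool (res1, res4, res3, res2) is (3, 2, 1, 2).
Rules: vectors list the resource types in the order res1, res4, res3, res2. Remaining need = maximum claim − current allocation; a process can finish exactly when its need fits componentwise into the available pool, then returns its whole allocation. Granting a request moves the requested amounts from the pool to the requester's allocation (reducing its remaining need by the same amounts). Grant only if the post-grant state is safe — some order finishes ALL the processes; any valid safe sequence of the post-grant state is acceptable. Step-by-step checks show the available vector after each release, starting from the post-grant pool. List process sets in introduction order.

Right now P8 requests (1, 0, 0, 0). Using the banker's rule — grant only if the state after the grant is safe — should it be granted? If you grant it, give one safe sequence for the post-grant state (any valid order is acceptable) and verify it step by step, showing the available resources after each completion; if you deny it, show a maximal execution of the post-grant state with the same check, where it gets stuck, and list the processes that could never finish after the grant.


DENY — the pretend-granted state is unsafe.
Key observation: after P1, P2 the pool peaks at (8, 3, 4, 3), and each blocked process is short somewhere: P8 on res4; P0 on res1; P7 on res1, res4, res3, res2; P6 on res3.
On the post-grant state, P1, P2 is a maximal run — nothing extends it. Walking it through:
  pool = (2, 2, 1, 2)
  P1 needs (2, 2, 0, 0) <= (2, 2, 1, 2) -> finishes; pool += (3, 1, 3, 0) = (5, 3, 4, 2)
  P2 needs (5, 3, 4, 2) <= (5, 3, 4, 2) -> finishes; pool += (3, 0, 0, 1) = (8, 3, 4, 3)
  P8 still needs (5, 5, 2, 3) but only (8, 3, 4, 3) is free — short on res4
  P0 still needs (9, 2, 2, 3) but only (8, 3, 4, 3) is free — short on res1
  P7 still needs (9, 9, 10, 5) but only (8, 3, 4, 3) is free — short on res1, res4, res3 and res2
  P6 still needs (1, 3, 9, 0) but only (8, 3, 4, 3) is free — short on res3
Had the request been granted, P8, P0, P7 and P6 could never finish.


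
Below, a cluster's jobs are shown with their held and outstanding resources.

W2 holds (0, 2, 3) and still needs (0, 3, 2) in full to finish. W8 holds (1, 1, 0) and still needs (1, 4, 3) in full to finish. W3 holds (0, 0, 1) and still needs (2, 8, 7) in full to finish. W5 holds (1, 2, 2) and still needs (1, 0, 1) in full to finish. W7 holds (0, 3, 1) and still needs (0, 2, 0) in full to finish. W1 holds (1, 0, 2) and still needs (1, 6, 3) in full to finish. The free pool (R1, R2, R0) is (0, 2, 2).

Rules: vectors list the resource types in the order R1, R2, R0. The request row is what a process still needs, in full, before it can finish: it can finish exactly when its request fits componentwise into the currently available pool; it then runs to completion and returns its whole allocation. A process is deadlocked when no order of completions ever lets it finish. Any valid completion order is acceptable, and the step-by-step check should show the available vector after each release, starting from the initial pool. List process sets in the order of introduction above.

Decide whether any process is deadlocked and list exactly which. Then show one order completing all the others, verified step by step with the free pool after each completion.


Deadlocked set: W8, W3, W5 and W1.
Key observation: the pool after W7, W2 is (0, 7, 6); every surviving request exceeds it in R1, so progress ends there.
A valid finishing order for the others: W7, W2. Check, step by step:
  pool = (0, 2, 2)
  run W7 (needs (0, 2, 0), free (0, 2, 2)); after release of (0, 3, 1) the pool is (0, 5, 3)
  run W2 (needs (0, 3, 2), free (0, 5, 3)); after release of (0, 2, 3) the pool is (0, 7, 6)
The stuck group stays short no matter what:
  blocked: W8 wants (1, 4, 3), pool (0, 7, 6) — not enough R1
  blocked: W3 wants (2, 8, 7), pool (0, 7, 6) — not enough R1, R2 and R0
  blocked: W5 wants (1, 0, 1), pool (0, 7, 6) — not enough R1
  blocked: W1 wants (1, 6, 3), pool (0, 7, 6) — not enough R1


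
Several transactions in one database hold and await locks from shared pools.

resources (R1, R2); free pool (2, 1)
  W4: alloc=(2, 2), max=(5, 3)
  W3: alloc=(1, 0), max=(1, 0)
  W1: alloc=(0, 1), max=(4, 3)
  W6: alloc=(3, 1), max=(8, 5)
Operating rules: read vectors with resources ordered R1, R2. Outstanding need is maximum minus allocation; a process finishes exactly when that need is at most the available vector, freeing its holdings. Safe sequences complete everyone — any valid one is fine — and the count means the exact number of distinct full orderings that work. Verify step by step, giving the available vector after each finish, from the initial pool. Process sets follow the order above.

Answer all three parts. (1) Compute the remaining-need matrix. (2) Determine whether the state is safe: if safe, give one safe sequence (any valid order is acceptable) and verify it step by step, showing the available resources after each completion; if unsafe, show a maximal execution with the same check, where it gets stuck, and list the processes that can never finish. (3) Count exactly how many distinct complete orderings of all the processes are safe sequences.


(1) Outstanding need per process (order R1, R2):
  W4: (3, 1)
  W3: (0, 0)
  W1: (4, 2)
  W6: (5, 4)
(2) SAFE — a valid safe sequence is W3, W4, W1, W6.
Key observation: W4 is the earliest step where a requested resource binds exactly: need (3, 1), pool (3, 1) at its turn.
Verifying each step:
  pool = (2, 1)
  W3: need (0, 0) fits (2, 1); releases (1, 0), pool now (3, 1)
  W4: need (3, 1) fits (3, 1); releases (2, 2), pool now (5, 3)
  W1: need (4, 2) fits (5, 3); releases (0, 1), pool now (5, 4)
  W6: need (5, 4) fits (5, 4); releases (3, 1), pool now (8, 5)
(3) Precisely 1 of the possible complete orderings is a safe sequence.


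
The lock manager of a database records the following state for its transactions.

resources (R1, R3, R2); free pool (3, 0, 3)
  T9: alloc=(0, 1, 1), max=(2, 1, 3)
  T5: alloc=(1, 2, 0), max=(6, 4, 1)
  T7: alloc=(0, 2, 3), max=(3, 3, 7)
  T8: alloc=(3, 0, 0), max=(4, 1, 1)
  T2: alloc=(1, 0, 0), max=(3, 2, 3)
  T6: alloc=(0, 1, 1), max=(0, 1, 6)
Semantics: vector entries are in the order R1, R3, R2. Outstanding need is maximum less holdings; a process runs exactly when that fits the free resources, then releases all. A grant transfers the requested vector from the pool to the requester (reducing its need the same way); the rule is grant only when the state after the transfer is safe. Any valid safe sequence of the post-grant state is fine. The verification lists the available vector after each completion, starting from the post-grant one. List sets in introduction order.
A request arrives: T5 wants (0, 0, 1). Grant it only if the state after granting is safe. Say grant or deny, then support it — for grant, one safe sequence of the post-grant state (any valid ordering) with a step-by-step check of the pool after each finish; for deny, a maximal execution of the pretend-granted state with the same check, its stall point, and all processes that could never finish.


DENY: after the grant no complete ordering would exist.
Key observation: after T9, T8 the pool peaks at (6, 1, 3), and each blocked process is short somewhere: T5 on R3; T7 on R2; T2 on R3; T6 on R2.
After a pretend grant, a maximal execution: T9, T8 — then nothing else fits. Check, step by step:
  pool = (3, 0, 2)
  run T9 (needs (2, 0, 2), free (3, 0, 2)); after release of (0, 1, 1) the pool is (3, 1, 3)
  run T8 (needs (1, 1, 1), free (3, 1, 3)); after release of (3, 0, 0) the pool is (6, 1, 3)
  blocked: T5 wants (5, 2, 0), pool (6, 1, 3) — not enough R3
  blocked: T7 wants (3, 1, 4), pool (6, 1, 3) — not enough R2
  blocked: T2 wants (2, 2, 3), pool (6, 1, 3) — not enough R3
  blocked: T6 wants (0, 0, 5), pool (6, 1, 3) — not enough R2
Had the request been granted, T5, T7, T2 and T6 could never finish.


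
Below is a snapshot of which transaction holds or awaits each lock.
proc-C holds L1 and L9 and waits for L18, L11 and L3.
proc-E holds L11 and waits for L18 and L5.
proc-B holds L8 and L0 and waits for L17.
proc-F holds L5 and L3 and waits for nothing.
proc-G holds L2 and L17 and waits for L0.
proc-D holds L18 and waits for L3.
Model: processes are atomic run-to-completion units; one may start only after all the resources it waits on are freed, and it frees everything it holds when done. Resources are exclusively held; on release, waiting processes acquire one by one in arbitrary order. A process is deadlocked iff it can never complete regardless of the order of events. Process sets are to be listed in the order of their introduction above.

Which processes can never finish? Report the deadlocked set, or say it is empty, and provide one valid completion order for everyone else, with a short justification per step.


Deadlocked: proc-B and proc-G.
Key observation: the waits loop around proc-B -> proc-G -> proc-B with no way out; no other process is dragged down with it.
The rest can finish in the order proc-F, proc-D, proc-E, proc-C.
Walking it through:
  proc-F: no waits; runs immediately, freeing L5 and L3
  proc-D waits on L3 — all released -> runs and releases L18
  proc-E waits on L18 and L5 — all released -> runs and releases L11
  proc-C waits on L18, L11 and L3 — all released -> runs and releases L1 and L9


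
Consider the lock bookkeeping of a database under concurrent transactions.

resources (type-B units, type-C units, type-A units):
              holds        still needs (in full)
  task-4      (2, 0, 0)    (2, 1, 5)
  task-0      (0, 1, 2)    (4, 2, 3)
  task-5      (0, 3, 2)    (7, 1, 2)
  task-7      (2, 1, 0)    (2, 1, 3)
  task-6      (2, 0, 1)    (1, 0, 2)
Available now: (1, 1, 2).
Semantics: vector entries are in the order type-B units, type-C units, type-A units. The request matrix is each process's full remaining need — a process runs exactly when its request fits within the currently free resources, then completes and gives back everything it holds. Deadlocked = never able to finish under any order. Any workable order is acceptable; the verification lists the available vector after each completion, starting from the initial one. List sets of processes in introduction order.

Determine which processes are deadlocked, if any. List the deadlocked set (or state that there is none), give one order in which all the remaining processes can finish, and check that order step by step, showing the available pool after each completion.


Nothing here is deadlocked.
Key observation: beginning at task-6, releases accumulate fast enough that every process eventually fits.
One completion order for the rest: task-6, task-7, task-0, task-4, task-5. Check, step by step:
  pool = (1, 1, 2)
  task-6: need (1, 0, 2) fits (1, 1, 2); releases (2, 0, 1), pool now (3, 1, 3)
  task-7: need (2, 1, 3) fits (3, 1, 3); releases (2, 1, 0), pool now (5, 2, 3)
  task-0: need (4, 2, 3) fits (5, 2, 3); releases (0, 1, 2), pool now (5, 3, 5)
  task-4: need (2, 1, 5) fits (5, 3, 5); releases (2, 0, 0), pool now (7, 3, 5)
  task-5: need (7, 1, 2) fits (7, 3, 5); releases (0, 3, 2), pool now (7, 6, 7)


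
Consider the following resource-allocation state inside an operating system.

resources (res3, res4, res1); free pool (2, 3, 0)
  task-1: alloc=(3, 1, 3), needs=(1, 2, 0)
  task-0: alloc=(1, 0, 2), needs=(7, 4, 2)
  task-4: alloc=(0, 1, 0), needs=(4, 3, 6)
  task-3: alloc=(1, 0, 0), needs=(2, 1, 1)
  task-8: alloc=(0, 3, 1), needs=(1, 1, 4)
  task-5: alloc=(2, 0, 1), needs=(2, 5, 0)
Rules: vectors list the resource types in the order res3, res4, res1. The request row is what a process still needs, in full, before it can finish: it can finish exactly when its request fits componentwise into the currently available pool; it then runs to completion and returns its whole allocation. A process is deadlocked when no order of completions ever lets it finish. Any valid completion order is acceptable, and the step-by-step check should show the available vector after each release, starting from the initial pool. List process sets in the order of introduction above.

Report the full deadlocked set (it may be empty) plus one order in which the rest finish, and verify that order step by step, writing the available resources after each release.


The deadlocked set is task-0, task-4, task-8 and task-5.
Key observation: after task-1, task-3 the pool peaks at (6, 4, 3), and each blocked process is short somewhere: task-0 on res3; task-4 on res1; task-8 on res1; task-5 on res4.
One completion order for the rest: task-1, task-3. Check, step by step:
  pool = (2, 3, 0)
  task-1 needs (1, 2, 0) <= (2, 3, 0) -> finishes; pool += (3, 1, 3) = (5, 4, 3)
  task-3 needs (2, 1, 1) <= (5, 4, 3) -> finishes; pool += (1, 0, 0) = (6, 4, 3)
None of the blocked processes ever fits:
  task-0 still needs (7, 4, 2) but only (6, 4, 3) is free — short on res3
  task-4 still needs (4, 3, 6) but only (6, 4, 3) is free — short on res1
  task-8 still needs (1, 1, 4) but only (6, 4, 3) is free — short on res1
  task-5 still needs (2, 5, 0) but only (6, 4, 3) is free — short on res4


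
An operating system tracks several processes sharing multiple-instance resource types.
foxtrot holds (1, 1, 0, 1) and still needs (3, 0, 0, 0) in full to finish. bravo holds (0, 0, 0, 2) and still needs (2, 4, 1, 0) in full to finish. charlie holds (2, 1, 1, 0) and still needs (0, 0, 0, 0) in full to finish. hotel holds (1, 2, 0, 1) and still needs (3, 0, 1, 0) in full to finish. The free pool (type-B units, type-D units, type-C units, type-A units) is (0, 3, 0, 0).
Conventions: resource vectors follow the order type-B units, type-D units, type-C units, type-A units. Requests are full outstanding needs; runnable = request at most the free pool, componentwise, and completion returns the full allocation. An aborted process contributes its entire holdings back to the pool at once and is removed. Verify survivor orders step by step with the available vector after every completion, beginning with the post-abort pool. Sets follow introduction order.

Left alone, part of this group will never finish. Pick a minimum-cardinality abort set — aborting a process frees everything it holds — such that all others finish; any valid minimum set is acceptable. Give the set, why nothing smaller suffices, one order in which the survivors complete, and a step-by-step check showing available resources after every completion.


Minimum abort set: hotel.
Key observation: aborting hotel returns (1, 2, 0, 1), and foxtrot — hopeless before — runs at step 2 with the returned capacity in the pool.
Why nothing smaller works: aborting no one leaves the state deadlocked as given.
Survivors finish in the order: charlie, foxtrot, bravo. Step-by-step check (pool after the aborts first):
  pool = (1, 5, 0, 1)
  charlie: need (0, 0, 0, 0) fits (1, 5, 0, 1); releases (2, 1, 1, 0), pool now (3, 6, 1, 1)
  foxtrot: need (3, 0, 0, 0) fits (3, 6, 1, 1); releases (1, 1, 0, 1), pool now (4, 7, 1, 2)
  bravo: need (2, 4, 1, 0) fits (4, 7, 1, 2); releases (0, 0, 0, 2), pool now (4, 7, 1, 4)
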